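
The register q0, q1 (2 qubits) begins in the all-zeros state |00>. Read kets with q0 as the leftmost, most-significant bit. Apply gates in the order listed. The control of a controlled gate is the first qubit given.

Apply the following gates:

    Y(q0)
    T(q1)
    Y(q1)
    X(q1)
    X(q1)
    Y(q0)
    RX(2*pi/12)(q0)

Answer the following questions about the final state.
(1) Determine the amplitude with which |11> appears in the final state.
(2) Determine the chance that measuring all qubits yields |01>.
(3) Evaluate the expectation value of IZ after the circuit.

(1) |11> carries amplitude -sqrt(2)/4 + sqrt(6)/4 in the final state. Key observation: the block from step 4 through step 5 cancels to the identity and can be dropped.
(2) Outcome |01> occurs with probability sqrt(3)/4 + 1/2.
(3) In the final state, IZ has expectation -1.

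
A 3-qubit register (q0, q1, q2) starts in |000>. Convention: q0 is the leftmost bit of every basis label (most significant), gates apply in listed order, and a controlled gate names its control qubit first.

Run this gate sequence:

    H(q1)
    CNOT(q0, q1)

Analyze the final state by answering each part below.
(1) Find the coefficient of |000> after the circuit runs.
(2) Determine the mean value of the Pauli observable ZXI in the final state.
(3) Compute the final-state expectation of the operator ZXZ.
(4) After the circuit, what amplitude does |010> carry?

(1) The final state's coefficient on |000> equals sqrt(2)/2.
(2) The expectation value of ZXI is 1.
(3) In the final state, ZXZ has expectation 1.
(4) The final state's coefficient on |010> equals sqrt(2)/2.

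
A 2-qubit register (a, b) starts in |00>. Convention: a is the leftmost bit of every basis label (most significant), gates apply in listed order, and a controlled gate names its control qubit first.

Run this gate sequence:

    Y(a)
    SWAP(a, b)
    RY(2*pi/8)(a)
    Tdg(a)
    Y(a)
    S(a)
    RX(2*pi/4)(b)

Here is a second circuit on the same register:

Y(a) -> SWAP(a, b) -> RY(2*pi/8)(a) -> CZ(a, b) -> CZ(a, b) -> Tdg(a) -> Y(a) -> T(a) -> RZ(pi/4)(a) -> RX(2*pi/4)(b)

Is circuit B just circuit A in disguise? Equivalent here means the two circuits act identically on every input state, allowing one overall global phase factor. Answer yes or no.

Yes: on every input state the two circuits agree up to one overall phase factor.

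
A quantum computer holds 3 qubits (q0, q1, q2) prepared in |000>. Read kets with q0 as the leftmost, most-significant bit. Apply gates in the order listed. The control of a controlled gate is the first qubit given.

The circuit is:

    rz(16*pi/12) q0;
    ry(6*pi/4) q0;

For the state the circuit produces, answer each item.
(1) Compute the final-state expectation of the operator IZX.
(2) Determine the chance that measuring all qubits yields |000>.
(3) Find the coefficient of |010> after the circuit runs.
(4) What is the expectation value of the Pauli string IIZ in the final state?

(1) The expectation value of IZX is 0.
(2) The probability of measuring |000> is 1/2.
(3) The final state's coefficient on |010> equals 0.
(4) In the final state, IIZ has expectation 1.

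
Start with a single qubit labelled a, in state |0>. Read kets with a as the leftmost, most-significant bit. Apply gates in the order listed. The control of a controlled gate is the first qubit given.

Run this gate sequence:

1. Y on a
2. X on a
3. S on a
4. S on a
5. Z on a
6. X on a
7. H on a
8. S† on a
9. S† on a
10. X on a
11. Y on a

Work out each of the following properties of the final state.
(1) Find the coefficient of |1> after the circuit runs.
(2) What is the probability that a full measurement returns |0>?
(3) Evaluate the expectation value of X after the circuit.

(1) |1> carries amplitude -sqrt(2)/2 in the final state.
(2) A full measurement returns |0> with probability 1/2.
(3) In the final state, X has expectation -1.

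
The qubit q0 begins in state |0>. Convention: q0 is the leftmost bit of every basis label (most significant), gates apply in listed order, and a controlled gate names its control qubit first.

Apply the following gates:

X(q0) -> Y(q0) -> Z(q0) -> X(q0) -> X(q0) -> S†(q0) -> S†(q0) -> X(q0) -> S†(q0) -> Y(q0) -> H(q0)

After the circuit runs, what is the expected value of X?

The expectation value of X is 1.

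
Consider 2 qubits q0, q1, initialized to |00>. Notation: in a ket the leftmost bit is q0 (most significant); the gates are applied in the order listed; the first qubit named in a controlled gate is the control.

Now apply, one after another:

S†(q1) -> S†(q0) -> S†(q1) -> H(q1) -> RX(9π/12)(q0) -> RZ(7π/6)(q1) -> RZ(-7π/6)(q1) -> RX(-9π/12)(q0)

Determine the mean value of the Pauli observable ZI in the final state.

The expectation value of ZI is 1. Key observation: the block from step 5 through step 8 cancels to the identity and can be dropped.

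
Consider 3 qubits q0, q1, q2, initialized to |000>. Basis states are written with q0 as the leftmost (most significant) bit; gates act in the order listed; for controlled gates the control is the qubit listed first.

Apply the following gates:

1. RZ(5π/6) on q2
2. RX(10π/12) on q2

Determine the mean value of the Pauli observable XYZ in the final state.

The observable XYZ averages to 0.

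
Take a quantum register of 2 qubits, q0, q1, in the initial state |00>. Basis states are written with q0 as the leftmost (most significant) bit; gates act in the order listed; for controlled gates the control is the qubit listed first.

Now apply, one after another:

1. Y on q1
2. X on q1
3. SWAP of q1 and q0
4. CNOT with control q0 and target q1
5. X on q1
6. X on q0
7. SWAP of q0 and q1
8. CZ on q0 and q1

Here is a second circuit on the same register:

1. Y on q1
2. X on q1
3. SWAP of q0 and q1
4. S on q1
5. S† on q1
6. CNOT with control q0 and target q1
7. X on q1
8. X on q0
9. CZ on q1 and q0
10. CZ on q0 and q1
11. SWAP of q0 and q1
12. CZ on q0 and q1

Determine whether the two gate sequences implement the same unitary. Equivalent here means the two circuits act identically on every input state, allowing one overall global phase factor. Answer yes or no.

Yes: on every input state the two circuits agree up to one overall phase factor.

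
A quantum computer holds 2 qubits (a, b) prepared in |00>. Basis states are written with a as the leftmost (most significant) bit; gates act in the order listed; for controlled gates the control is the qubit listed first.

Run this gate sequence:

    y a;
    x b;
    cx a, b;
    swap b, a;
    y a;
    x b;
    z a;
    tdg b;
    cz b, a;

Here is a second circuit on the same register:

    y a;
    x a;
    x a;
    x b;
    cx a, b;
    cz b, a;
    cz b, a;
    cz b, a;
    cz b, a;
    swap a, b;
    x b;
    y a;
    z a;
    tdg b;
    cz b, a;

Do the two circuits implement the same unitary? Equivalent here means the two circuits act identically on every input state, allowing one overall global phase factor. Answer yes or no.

Yes: on every input state the two circuits agree up to one overall phase factor.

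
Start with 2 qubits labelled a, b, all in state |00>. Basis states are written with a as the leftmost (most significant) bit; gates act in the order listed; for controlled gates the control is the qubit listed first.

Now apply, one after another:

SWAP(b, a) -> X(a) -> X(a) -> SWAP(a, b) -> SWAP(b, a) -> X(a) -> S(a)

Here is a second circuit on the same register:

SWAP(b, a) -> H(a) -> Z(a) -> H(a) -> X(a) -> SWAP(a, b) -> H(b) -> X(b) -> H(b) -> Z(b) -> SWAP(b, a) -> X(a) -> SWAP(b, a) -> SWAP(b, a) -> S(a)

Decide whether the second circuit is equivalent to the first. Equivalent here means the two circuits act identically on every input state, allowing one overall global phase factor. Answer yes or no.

Yes, they are equivalent — the unitaries differ by at most a global phase.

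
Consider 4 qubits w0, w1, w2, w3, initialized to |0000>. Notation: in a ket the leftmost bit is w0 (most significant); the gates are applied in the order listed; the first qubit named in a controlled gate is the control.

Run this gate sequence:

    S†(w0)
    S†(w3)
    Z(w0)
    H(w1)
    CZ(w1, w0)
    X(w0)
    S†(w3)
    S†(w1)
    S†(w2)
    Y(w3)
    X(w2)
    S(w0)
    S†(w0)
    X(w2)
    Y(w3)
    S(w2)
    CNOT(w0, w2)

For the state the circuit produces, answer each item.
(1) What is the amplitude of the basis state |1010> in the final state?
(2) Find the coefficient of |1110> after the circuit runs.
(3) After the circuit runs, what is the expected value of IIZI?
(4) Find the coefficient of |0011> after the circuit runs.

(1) The amplitude on |1010> is sqrt(2)/2. Key observation: gates 9-16 undo each other exactly, leaving only the rest of the circuit to track.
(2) The final state's coefficient on |1110> equals -sqrt(2)*I/2.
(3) In the final state, IIZI has expectation -1.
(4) The final state's coefficient on |0011> equals 0.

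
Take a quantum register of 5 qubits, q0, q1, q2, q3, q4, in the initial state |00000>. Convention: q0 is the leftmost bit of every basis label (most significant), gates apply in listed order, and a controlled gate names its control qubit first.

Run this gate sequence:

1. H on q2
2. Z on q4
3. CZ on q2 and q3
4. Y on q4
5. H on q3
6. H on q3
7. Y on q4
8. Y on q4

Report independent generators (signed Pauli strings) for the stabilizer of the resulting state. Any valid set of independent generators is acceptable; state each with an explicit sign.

The final state is stabilized by the group generated by +IIXII, +ZIIII, +IZIII, +IIIZI, -IIIIZ; other independent generating sets are equally valid. Key observation: the block from step 4 through step 7 cancels to the identity and can be dropped.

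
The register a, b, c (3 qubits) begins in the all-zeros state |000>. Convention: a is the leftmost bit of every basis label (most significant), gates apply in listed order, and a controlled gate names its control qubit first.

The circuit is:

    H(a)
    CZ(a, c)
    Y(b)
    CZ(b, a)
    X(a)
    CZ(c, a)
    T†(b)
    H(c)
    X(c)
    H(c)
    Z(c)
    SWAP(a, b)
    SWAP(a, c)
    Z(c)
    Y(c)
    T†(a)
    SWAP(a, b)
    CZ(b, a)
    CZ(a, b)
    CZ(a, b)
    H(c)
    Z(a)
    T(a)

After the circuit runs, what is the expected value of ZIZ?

The observable ZIZ averages to 0.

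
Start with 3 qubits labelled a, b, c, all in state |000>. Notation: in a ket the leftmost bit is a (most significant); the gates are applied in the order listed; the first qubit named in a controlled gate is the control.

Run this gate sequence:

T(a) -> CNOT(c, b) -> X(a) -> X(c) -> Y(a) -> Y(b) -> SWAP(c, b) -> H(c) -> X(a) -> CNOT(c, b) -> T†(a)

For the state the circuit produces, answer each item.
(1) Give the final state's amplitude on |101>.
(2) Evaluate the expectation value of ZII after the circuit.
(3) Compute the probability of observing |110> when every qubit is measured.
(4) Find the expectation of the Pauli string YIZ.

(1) The amplitude on |101> is sqrt(2)*exp(3*I*pi/4)/2.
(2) The observable ZII averages to -1.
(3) A full measurement returns |110> with probability 1/2.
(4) In the final state, YIZ has expectation 0.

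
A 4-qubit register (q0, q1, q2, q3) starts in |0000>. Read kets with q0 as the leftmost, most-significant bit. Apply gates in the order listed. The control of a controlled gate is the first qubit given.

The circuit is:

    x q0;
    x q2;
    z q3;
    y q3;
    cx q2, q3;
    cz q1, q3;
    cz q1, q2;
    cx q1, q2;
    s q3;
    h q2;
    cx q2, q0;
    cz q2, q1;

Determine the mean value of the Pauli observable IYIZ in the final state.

The expectation value of IYIZ is 0.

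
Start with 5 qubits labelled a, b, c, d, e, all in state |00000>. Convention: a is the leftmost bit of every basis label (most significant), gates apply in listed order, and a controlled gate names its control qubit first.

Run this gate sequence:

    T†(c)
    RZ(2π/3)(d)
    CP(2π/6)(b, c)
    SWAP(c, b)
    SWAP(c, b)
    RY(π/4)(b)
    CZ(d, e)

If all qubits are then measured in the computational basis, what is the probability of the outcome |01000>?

The probability of measuring |01000> is 1/2 - sqrt(2)/4.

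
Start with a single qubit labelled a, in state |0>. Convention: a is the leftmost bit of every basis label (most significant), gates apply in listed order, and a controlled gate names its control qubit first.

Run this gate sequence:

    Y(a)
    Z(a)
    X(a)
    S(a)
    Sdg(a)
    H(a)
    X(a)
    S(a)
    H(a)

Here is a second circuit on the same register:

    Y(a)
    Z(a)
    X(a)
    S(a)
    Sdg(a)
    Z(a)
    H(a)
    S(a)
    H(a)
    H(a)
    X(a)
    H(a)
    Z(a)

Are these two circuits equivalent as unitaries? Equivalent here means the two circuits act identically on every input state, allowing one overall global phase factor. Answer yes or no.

Yes, they are equivalent — the unitaries differ by at most a global phase.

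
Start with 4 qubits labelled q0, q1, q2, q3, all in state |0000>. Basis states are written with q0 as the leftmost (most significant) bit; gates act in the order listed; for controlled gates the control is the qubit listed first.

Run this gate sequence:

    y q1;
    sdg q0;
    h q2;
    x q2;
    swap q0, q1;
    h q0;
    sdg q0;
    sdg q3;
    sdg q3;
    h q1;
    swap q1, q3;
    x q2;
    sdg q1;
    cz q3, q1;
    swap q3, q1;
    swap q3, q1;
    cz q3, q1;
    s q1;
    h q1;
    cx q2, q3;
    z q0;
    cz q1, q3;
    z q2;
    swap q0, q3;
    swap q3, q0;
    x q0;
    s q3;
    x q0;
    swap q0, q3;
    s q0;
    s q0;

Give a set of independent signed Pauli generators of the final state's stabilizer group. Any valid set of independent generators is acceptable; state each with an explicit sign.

The stabilizer group can be generated by -YZII, +ZXII, -IIXI, -IIIY, among other valid generating sets. Key observation: the block from step 13 through step 18 cancels to the identity and can be dropped.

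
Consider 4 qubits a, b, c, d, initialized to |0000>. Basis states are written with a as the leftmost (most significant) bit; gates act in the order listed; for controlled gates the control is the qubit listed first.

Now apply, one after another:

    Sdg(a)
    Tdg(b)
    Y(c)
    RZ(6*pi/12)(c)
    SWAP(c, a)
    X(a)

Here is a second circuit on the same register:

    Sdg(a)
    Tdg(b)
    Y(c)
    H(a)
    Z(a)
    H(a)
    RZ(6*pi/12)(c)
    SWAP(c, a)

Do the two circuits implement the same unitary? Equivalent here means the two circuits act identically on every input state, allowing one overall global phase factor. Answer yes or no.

No: there is an input state on which the two circuits produce genuinely different outputs (not merely differing by a phase).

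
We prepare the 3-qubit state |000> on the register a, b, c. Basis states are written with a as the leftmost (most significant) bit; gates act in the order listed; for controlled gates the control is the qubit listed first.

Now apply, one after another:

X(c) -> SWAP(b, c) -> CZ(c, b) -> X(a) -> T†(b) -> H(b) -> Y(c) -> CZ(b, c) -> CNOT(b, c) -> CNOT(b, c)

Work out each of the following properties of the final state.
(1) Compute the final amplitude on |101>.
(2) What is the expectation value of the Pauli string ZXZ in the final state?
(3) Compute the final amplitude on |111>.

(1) The final state's coefficient on |101> equals sqrt(2)*exp(I*pi/4)/2. Key observation: gates 9-10 undo each other exactly, leaving only the rest of the circuit to track.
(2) The observable ZXZ averages to 1.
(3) The final state's coefficient on |111> equals sqrt(2)*exp(I*pi/4)/2.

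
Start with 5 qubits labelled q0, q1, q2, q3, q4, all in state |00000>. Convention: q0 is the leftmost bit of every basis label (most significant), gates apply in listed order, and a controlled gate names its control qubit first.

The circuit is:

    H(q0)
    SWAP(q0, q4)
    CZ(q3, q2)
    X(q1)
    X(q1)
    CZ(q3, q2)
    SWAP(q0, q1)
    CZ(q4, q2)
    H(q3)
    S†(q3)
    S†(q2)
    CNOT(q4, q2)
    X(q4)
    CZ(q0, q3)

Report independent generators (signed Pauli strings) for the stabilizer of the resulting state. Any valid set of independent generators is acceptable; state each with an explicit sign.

One valid set of independent stabilizer generators is +IIXIX, -IIIYI, +ZIIII, +IZIII, -IIZIZ (any independent generating set of the same group is equally correct). Key observation: the block from step 3 through step 6 cancels to the identity and can be dropped.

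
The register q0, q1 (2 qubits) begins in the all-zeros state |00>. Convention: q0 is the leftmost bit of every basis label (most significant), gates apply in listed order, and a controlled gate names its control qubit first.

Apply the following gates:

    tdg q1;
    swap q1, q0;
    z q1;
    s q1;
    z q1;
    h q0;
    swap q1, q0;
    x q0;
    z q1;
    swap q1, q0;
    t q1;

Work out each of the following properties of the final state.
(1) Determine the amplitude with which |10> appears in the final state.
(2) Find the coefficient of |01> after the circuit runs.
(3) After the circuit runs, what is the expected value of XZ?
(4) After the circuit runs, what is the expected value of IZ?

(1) |10> carries amplitude 0 in the final state.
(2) |01> carries amplitude sqrt(2)*exp(I*pi/4)/2 in the final state.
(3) In the final state, XZ has expectation 1.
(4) In the final state, IZ has expectation -1.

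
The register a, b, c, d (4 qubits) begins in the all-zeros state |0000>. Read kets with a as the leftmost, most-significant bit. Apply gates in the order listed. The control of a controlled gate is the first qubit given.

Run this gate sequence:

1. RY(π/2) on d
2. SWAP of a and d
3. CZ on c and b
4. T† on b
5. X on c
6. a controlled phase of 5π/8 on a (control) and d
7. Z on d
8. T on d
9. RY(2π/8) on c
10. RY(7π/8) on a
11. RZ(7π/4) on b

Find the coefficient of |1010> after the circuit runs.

The final state's coefficient on |1010> equals sqrt(2)*sqrt(sqrt(2)/4 + 1/2)*exp(-7*I*pi/8)*sin(7*pi/16)/2 + sqrt(2)*sqrt(sqrt(2)/4 + 1/2)*exp(-7*I*pi/8)*cos(7*pi/16)/2.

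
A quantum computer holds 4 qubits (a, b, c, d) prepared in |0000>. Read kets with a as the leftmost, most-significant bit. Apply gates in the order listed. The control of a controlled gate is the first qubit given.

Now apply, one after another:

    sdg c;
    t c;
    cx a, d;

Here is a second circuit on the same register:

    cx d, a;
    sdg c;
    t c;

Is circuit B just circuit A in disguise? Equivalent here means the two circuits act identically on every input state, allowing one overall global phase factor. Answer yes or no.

No — the two circuits implement different unitaries, even allowing a global phase.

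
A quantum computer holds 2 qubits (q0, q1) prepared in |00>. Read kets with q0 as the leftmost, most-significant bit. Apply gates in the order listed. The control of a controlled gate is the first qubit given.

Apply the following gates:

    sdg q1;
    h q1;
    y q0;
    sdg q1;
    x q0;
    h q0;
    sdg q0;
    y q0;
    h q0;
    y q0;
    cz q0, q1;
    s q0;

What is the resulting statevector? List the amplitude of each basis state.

The final amplitudes are sqrt(2)*(-1 - I)/4 on |00>, sqrt(2)*(-1 + I)/4 on |01>, sqrt(2)*(1 + I)/4 on |10>, sqrt(2)*(-1 + I)/4 on |11>.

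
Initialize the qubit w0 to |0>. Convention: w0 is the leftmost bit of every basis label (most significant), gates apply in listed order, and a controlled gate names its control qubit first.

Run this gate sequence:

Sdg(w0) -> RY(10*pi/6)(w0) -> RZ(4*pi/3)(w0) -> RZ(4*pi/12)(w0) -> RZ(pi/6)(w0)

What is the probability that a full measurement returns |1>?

The probability of measuring |1> is 1/4.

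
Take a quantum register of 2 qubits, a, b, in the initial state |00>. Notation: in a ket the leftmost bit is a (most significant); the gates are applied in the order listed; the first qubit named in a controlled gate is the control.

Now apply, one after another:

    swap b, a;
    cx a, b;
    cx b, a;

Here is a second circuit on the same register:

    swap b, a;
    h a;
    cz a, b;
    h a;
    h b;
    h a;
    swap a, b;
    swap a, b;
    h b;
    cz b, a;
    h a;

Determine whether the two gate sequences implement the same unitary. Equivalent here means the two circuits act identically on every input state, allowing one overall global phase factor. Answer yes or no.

No, they are not equivalent — no single phase factor reconciles the two unitaries.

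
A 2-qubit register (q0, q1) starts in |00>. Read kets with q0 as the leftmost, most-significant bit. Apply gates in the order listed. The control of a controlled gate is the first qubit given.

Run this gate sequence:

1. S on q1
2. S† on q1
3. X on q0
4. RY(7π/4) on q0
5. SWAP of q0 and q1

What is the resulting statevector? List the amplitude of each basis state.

The final amplitudes are -sqrt(2 - sqrt(2))/2 on |00>, -sqrt(sqrt(2) + 2)/2 on |01>, 0 on |10>, 0 on |11>. Key observation: the block from step 1 through step 2 cancels to the identity and can be dropped.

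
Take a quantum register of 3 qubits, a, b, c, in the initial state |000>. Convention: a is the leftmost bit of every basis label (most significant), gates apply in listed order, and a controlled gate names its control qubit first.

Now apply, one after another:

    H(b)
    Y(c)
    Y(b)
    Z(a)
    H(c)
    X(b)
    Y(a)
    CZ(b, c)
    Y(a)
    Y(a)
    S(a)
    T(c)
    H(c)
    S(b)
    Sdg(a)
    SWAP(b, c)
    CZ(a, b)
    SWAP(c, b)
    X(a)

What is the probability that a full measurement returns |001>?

A full measurement returns |001> with probability sqrt(2)/8 + 1/4.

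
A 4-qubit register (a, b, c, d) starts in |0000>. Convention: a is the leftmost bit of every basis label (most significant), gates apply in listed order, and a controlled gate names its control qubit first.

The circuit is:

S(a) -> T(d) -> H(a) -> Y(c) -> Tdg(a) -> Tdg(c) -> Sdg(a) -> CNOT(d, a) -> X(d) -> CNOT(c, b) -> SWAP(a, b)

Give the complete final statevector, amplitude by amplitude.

The resulting statevector has amplitude sqrt(2)*exp(I*pi/4)/2 on |1011>, -sqrt(2)*I/2 on |1111>, and 0 on every other basis state.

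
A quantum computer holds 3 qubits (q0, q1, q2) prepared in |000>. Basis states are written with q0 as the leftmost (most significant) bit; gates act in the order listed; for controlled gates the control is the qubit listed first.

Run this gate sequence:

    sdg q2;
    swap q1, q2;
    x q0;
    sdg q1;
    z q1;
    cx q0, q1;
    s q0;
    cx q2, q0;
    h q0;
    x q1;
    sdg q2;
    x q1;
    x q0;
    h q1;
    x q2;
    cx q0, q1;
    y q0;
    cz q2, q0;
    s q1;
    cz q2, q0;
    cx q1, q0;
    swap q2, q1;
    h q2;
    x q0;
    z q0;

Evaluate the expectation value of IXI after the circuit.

The observable IXI averages to 0.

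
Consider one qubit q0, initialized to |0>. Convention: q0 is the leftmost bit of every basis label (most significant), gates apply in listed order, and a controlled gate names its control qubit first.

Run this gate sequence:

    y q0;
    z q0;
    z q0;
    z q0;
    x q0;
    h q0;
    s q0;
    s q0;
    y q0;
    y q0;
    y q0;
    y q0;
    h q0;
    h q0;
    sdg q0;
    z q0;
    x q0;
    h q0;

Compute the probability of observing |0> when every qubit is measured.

Outcome |0> occurs with probability 1/2.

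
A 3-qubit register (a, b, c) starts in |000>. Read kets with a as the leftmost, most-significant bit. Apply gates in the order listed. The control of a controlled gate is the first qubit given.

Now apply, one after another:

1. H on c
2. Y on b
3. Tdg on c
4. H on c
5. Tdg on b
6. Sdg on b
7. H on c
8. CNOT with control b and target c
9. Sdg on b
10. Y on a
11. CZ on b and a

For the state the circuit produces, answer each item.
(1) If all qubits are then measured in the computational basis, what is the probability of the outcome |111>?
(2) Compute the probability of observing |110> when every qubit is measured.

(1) The probability of measuring |111> is 1/2.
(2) A full measurement returns |110> with probability 1/2.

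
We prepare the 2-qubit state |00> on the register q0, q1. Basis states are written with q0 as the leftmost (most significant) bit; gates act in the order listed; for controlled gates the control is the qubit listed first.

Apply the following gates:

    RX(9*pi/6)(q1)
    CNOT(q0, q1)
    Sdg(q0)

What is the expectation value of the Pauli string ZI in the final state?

The observable ZI averages to 1.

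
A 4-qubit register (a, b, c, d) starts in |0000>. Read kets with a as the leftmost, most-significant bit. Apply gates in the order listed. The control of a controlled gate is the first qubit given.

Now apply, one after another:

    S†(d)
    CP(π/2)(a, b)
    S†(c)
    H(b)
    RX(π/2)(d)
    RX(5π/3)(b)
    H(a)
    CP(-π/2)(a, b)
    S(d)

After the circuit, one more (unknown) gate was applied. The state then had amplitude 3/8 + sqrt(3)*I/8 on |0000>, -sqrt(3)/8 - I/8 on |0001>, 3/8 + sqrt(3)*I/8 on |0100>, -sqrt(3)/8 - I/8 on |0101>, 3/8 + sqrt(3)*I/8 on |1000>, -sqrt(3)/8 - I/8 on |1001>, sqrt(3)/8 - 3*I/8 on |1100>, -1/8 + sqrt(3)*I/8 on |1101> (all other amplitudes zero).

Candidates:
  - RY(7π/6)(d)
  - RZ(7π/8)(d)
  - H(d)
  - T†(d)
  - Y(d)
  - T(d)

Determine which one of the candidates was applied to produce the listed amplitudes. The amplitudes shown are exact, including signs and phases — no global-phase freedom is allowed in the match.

The applied gate was RY(7π/6)(d).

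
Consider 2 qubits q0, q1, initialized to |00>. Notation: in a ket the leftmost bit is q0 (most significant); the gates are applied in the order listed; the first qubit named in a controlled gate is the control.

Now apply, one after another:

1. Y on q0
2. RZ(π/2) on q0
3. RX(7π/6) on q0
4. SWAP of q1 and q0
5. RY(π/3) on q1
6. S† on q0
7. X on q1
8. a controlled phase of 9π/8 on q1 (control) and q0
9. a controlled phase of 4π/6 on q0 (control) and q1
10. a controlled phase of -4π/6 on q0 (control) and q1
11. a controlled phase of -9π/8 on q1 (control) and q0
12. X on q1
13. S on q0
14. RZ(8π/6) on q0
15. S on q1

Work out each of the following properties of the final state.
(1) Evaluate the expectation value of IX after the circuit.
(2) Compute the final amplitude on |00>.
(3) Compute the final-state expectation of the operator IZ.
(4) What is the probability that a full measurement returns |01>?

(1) In the final state, IX has expectation 1/2. Key observation: steps 6-13 multiply out to the identity, so the circuit reduces to the remaining gates.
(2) The final state's coefficient on |00> equals (-3*sqrt(2) - sqrt(6) - sqrt(6)*I + sqrt(2)*I)*exp(7*I*pi/12)/8.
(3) The observable IZ averages to sqrt(3)/4.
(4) Outcome |01> occurs with probability 1/2 - sqrt(3)/8.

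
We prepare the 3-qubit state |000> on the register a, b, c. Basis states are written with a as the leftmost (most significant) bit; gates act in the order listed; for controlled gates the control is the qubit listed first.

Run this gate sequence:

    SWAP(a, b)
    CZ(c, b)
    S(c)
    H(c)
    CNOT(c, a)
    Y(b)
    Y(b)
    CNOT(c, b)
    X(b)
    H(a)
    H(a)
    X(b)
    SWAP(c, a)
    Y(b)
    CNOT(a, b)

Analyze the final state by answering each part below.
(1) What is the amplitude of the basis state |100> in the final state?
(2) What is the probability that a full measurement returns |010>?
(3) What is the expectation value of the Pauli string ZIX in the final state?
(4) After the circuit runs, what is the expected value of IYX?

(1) |100> carries amplitude 0 in the final state. Key observation: gates 9-12 undo each other exactly, leaving only the rest of the circuit to track.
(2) A full measurement returns |010> with probability 1/2.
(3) The observable ZIX averages to 0.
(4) In the final state, IYX has expectation 0.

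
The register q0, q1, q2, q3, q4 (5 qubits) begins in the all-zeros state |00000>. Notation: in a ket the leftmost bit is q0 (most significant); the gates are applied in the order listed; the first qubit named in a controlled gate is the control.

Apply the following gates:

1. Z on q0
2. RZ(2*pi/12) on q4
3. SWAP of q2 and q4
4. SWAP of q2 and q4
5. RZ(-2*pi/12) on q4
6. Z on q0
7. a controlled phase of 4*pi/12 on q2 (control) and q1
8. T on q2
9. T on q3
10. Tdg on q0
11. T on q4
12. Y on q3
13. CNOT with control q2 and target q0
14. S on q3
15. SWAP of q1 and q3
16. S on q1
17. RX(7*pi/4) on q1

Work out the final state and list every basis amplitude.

The final amplitudes are -sqrt(2 - sqrt(2))/2 on |00000>, I*sqrt(sqrt(2) + 2)/2 on |01000>, and 0 on every other basis state. Key observation: the block from step 1 through step 6 cancels to the identity and can be dropped.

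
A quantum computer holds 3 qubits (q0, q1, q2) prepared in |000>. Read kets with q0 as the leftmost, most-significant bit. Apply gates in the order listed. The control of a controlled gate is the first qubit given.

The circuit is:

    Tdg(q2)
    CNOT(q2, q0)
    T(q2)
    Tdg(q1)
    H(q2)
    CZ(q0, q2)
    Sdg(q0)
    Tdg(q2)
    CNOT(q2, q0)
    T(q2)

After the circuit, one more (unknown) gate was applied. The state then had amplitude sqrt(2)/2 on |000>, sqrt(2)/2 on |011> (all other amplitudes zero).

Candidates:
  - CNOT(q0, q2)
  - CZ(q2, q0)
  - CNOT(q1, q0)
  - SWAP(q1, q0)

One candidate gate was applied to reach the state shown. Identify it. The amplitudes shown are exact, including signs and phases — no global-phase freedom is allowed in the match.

It was SWAP(q1, q0) that produced the state shown.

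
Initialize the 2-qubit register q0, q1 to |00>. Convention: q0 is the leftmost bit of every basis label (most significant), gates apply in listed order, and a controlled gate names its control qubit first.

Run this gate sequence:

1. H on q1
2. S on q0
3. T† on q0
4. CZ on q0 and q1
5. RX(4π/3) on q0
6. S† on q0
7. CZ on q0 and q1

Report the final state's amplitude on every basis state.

The final amplitudes are -sqrt(2)/4 on |00>, -sqrt(2)/4 on |01>, -sqrt(6)/4 on |10>, sqrt(6)/4 on |11>.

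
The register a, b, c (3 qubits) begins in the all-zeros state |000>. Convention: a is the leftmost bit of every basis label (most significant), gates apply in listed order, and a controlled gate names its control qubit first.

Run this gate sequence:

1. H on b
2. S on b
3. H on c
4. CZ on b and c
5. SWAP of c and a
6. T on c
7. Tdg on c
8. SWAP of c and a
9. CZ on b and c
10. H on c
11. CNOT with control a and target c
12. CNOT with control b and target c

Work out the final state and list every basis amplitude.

The resulting statevector has amplitude sqrt(2)/2 on |000>, sqrt(2)*I/2 on |011>, and 0 on every other basis state. Key observation: the block from step 3 through step 10 cancels to the identity and can be dropped.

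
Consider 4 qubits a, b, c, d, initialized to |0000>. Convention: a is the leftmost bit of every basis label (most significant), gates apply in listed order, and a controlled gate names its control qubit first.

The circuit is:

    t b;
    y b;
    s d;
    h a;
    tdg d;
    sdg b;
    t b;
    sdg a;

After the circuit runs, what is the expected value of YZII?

In the final state, YZII has expectation 1.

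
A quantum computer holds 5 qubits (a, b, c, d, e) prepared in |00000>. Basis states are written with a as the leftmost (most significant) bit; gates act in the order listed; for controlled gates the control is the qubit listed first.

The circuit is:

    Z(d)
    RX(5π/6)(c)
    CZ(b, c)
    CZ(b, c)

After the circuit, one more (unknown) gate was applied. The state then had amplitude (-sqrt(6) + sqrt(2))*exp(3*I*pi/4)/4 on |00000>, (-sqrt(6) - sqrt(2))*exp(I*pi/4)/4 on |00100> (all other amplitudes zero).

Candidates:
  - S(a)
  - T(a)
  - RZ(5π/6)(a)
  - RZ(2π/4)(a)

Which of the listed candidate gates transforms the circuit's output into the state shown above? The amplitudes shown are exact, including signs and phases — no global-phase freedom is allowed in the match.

It was RZ(2π/4)(a) that produced the state shown. Key observation: steps 3-4 multiply out to the identity, so the circuit reduces to the remaining gates.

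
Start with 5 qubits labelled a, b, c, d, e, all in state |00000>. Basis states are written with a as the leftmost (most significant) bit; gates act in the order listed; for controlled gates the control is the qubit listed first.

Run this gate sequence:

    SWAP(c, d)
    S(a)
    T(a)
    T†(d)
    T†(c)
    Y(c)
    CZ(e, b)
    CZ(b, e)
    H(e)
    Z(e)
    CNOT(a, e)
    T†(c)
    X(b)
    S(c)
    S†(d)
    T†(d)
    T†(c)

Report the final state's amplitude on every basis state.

After the circuit, the state carries amplitude sqrt(2)*I/2 on |01100>, -sqrt(2)*I/2 on |01101>, and 0 on every other basis state.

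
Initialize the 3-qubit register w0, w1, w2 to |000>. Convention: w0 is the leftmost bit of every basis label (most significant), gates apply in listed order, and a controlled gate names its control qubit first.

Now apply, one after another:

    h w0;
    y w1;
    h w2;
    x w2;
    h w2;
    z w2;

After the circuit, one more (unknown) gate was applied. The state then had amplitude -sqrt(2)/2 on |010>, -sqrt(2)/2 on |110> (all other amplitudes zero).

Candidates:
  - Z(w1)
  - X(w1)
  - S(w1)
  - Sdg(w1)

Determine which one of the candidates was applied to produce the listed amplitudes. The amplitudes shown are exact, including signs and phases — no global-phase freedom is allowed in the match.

The applied gate was S(w1).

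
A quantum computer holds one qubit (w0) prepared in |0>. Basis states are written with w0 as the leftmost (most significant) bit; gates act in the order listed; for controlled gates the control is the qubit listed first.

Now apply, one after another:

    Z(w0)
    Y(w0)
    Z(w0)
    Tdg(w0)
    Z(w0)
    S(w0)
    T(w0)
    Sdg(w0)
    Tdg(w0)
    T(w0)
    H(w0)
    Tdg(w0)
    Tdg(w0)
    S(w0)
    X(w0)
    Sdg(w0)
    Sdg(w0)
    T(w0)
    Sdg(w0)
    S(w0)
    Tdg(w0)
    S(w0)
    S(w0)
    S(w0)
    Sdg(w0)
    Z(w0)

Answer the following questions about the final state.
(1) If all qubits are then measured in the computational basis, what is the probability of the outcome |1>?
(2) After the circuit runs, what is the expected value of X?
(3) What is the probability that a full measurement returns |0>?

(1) A full measurement returns |1> with probability 1/2. Key observation: steps 16-23 multiply out to the identity, so the circuit reduces to the remaining gates.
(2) In the final state, X has expectation 1.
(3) A full measurement returns |0> with probability 1/2.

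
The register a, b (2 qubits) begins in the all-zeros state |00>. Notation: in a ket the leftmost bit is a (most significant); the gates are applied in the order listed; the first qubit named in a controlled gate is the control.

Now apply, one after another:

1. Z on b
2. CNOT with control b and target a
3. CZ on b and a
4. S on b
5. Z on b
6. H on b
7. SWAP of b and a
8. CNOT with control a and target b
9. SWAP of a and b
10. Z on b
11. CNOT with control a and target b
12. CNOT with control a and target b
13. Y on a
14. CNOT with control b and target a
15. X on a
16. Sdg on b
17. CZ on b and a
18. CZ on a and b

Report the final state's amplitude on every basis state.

The resulting statevector has amplitude sqrt(2)*I/2 on |00>, sqrt(2)/2 on |01>, 0 on |10>, 0 on |11>. Key observation: gates 11-12 undo each other exactly, leaving only the rest of the circuit to track.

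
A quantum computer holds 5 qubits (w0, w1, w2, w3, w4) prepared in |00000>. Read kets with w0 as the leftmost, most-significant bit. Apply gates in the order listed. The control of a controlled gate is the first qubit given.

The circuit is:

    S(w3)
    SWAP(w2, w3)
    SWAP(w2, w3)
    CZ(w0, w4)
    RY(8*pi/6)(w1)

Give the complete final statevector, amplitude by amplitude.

The resulting statevector has amplitude -1/2 on |00000>, sqrt(3)/2 on |01000>, and 0 on every other basis state.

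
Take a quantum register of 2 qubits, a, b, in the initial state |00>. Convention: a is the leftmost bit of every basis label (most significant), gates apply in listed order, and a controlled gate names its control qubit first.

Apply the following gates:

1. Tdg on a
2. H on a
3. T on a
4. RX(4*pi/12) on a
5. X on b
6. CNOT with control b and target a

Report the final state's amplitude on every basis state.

The final amplitudes are 0 on |00>, -sqrt(2)*I/4 + sqrt(6)*exp(I*pi/4)/4 on |01>, 0 on |10>, sqrt(6)/4 - sqrt(2)*exp(3*I*pi/4)/4 on |11>.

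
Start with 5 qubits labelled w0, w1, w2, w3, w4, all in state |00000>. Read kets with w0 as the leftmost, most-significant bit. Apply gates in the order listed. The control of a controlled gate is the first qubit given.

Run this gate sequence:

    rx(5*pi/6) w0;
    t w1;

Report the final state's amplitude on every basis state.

After the circuit, the state carries amplitude -sqrt(2)/4 + sqrt(6)/4 on |00000>, I*(-sqrt(6) - sqrt(2))/4 on |10000>, and 0 on every other basis state.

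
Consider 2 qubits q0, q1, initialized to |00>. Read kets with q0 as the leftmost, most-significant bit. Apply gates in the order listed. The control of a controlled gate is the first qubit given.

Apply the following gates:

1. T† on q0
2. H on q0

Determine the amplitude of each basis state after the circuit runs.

The resulting statevector has amplitude sqrt(2)/2 on |00>, 0 on |01>, sqrt(2)/2 on |10>, 0 on |11>.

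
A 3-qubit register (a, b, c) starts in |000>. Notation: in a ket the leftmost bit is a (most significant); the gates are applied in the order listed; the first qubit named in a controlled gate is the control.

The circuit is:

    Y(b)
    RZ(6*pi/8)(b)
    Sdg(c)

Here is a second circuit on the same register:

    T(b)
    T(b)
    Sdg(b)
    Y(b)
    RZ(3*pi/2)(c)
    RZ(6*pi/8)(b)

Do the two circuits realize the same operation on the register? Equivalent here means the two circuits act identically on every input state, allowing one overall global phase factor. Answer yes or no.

Yes: on every input state the two circuits agree up to one overall phase factor.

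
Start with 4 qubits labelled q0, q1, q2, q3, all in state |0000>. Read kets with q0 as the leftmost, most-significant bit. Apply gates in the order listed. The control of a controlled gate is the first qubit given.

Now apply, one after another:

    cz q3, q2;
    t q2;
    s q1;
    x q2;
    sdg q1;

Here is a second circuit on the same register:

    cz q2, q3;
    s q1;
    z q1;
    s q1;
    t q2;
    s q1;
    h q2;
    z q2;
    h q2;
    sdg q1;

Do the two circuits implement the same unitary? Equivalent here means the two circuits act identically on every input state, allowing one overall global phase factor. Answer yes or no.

Yes — the two circuits implement the same unitary up to a global phase.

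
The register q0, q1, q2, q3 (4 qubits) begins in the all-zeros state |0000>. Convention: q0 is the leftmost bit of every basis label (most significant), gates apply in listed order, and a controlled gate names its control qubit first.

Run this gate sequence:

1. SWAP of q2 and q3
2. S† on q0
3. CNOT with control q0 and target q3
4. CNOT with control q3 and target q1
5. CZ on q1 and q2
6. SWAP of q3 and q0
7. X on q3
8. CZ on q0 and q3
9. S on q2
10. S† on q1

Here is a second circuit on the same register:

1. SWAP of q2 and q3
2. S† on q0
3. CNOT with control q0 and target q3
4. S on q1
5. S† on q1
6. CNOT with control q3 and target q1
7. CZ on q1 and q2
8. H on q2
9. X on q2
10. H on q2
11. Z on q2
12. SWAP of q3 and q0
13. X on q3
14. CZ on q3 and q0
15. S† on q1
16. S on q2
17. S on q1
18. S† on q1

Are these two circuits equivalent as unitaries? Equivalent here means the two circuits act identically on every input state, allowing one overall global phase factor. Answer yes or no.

Yes — the two circuits implement the same unitary up to a global phase.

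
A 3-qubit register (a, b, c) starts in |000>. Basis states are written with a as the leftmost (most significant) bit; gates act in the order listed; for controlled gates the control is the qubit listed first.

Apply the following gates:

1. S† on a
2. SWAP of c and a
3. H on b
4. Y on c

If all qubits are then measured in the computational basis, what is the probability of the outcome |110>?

Outcome |110> occurs with probability 0.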